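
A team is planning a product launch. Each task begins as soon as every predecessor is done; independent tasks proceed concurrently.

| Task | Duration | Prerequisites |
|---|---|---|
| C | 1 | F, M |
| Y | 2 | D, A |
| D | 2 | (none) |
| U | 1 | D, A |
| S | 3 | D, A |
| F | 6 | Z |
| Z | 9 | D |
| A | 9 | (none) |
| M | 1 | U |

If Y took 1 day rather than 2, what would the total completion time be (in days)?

Critical path before the change: D→Z→F→C = 2+9+6+1 = 18 giving 18 days.
Y has 7 days of float (longest path through it is 11).
No other chain overtakes it, so the finish is 18 days.

18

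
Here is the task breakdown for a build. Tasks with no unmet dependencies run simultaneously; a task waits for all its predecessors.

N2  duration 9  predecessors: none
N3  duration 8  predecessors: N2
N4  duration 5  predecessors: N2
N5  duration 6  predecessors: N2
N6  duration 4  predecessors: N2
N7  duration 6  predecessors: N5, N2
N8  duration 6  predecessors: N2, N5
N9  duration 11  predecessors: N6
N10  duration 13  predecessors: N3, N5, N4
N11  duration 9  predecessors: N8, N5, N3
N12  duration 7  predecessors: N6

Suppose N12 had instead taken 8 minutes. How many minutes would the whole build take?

As given, the longest chain is N2→N3→N10 = 9+8+13 = 30, so the finish is 30 minutes.
The longest path through N12 is only 20 minutes, so N12 has float 10.
No other chain overtakes it, so the finish is 30 minutes.

30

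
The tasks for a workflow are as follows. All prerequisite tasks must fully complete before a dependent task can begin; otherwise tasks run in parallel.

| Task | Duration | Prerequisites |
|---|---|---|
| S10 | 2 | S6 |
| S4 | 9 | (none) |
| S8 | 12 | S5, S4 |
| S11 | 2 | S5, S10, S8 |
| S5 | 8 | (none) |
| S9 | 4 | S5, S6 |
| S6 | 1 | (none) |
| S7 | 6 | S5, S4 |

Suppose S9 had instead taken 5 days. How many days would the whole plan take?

23

Baseline: S4→S8→S11 = 9+12+2 = 23 → 23 days.
The longest path through S9 is only 12 days, so S9 has float 11.
The critical path is still S4→S8→S11; finish is now 23 days.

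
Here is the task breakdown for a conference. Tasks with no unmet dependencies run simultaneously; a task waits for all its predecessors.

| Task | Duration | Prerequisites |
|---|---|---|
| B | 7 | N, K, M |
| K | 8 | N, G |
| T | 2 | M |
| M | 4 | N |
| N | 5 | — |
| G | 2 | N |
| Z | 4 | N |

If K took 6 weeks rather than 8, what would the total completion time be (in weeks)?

Actual critical path: N→G→K→B = 5+2+8+7 = 22 ⇒ 22 weeks.
K lies on that path, so at 6 weeks the path becomes 20 weeks.
The critical path is still N→G→K→B; finish is now 20 weeks.

20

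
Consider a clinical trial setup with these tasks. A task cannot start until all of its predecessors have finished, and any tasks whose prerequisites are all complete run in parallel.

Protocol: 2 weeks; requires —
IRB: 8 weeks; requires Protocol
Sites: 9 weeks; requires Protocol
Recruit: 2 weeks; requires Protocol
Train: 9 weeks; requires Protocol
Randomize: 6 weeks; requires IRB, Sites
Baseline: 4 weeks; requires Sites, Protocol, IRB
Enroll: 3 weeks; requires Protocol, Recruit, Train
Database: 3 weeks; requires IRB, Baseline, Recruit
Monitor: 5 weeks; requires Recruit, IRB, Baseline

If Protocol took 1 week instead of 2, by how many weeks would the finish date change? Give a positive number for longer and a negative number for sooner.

Baseline: Protocol→Sites→Baseline→Monitor = 2+9+4+5 = 20 → 20 weeks.
Protocol lies on that path, so at 1 week the path becomes 19 weeks.
That remains the longest chain; total 19 weeks.
Change in finish: 19 − 20 = -1 weeks.

-1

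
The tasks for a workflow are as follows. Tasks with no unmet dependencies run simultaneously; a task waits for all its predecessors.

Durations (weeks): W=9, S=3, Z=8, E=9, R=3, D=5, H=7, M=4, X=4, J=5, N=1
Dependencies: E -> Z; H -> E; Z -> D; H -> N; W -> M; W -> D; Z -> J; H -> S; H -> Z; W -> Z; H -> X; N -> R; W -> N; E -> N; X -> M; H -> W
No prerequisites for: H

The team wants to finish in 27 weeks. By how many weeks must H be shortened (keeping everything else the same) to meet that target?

2

Current finish: 29 weeks; target: 27.
H is on every critical path, so each week cut from H cuts the finish by one (this holds down to a finish of 23).
Need 29 − 27 = 2 weeks off H → H becomes 5 weeks, finish becomes 27.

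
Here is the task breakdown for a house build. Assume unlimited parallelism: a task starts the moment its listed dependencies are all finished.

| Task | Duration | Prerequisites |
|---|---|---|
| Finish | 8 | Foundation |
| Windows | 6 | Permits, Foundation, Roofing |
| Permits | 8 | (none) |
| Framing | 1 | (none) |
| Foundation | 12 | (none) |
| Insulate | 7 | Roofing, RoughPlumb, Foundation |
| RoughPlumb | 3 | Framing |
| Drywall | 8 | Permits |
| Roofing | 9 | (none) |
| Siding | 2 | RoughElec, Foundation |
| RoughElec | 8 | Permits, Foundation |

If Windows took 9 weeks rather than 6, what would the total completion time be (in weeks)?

The binding path is Foundation→RoughElec→Siding = 12+8+2 = 22; finish at 22 weeks.
Windows has 4 weeks of float (longest path through it is 18).
That remains the longest chain; total 22 weeks.

22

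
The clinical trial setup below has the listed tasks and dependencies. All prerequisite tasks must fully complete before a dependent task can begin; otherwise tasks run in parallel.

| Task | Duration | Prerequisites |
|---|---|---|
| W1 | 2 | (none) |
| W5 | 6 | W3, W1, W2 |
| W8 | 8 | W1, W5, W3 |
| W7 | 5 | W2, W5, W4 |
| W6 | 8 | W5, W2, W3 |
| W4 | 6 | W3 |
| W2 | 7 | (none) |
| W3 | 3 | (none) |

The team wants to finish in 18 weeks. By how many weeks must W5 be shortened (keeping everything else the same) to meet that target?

3

Current finish: 21 weeks; target: 18.
W5 is on every critical path, so each week cut from W5 cuts the finish by one (this holds down to a finish of 16).
Need 21 − 18 = 3 weeks off W5 → W5 becomes 3 weeks, finish becomes 18.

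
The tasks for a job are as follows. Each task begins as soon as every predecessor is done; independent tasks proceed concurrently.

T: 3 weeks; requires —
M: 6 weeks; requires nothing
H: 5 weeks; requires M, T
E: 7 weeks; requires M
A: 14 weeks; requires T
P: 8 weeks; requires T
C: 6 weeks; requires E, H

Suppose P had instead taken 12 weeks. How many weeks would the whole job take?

As given, the longest chain is M→E→C = 6+7+6 = 19, so the finish is 19 weeks.
The longest path through P is only 11 weeks, so P has float 8.
The critical path is still M→E→C; finish is now 19 weeks.

19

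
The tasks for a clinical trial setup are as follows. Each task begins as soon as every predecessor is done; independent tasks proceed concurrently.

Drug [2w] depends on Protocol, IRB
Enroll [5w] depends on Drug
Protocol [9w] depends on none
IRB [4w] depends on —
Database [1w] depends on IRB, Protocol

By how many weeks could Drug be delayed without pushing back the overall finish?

Critical path: Protocol→Drug→Enroll = 9+2+5 = 16, so the finish is 16 weeks.
Longest path through Drug: 16 weeks (earliest finish 11, latest finish 11).
Float = 16 − 16 = 0.

0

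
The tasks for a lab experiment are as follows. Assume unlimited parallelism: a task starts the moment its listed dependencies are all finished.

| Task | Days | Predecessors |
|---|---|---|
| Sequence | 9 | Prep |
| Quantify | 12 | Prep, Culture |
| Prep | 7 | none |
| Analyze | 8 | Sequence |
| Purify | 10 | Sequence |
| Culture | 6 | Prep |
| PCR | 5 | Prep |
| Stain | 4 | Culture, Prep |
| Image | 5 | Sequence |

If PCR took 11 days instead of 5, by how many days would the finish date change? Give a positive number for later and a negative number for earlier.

0

The binding path is Prep→Sequence→Purify = 7+9+10 = 26; finish at 26 days.
PCR has 14 days of float (longest path through it is 12).
That remains the longest chain; total 26 days.
Change in finish: 26 − 26 = +0 days.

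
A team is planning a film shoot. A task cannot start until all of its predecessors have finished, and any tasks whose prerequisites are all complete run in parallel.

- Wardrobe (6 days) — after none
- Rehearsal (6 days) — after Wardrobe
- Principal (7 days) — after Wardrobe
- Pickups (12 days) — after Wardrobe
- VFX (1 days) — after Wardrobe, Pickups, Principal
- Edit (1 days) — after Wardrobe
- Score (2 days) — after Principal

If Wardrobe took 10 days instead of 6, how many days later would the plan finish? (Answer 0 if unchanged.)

4

The binding path is Wardrobe→Pickups→VFX = 6+12+1 = 19; finish at 19 days.
Since Wardrobe is critical, the +4 change carries straight to that chain (now 23 days).
No other chain overtakes it, so the finish is 23 days.
Change in finish: 23 − 19 = +4 days.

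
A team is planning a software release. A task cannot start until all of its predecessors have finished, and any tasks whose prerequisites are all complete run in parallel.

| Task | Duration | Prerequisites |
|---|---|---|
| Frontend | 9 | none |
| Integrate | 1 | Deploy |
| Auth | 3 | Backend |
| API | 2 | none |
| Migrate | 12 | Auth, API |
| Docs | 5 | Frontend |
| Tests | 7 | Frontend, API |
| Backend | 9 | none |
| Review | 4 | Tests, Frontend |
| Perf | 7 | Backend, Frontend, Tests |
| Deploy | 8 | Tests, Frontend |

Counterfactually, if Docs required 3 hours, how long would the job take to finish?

As given, the longest chain is Frontend→Tests→Deploy→Integrate = 9+7+8+1 = 25, so the finish is 25 hours.
Docs has 11 hours of float (longest path through it is 14).
That remains the longest chain; total 25 hours.

25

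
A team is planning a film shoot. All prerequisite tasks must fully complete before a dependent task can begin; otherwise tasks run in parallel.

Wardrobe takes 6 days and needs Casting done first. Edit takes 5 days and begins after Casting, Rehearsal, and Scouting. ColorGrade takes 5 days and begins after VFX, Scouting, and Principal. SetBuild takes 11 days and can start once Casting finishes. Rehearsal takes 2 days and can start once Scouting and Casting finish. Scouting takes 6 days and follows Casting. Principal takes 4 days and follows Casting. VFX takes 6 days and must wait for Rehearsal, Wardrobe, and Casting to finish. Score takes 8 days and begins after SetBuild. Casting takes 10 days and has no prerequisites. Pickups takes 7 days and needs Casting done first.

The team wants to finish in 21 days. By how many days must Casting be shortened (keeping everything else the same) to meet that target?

Current finish: 29 days; target: 21.
Casting is on every critical path, so each day cut from Casting cuts the finish by one (this holds down to a finish of 20).
Need 29 − 21 = 8 days off Casting → Casting becomes 2 days, finish becomes 21.

8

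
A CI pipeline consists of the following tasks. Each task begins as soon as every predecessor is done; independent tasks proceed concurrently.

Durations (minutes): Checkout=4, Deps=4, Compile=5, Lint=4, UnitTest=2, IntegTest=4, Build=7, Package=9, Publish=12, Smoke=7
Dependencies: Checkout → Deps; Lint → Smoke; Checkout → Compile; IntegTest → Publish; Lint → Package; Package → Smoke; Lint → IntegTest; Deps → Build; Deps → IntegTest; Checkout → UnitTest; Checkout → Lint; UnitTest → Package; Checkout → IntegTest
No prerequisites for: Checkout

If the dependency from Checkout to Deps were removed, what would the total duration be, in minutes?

24

Original critical path: Checkout→Deps→IntegTest→Publish = 4+4+4+12 = 24 ⇒ 24 minutes.
Without Checkout→Deps, Deps's earliest start moves from 4 to 0.
New critical path: Checkout→Lint→IntegTest→Publish = 4+4+4+12 = 24 ⇒ 24 minutes.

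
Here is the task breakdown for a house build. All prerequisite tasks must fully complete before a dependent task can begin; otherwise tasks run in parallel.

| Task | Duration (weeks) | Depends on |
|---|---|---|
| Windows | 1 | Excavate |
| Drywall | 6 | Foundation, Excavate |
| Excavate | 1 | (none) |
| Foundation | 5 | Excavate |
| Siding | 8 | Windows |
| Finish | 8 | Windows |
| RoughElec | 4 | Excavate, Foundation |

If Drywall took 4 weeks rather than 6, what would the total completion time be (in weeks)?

Baseline: Excavate→Foundation→Drywall = 1+5+6 = 12 → 12 weeks.
Drywall lies on that path, so at 4 weeks the path becomes 10 weeks.
New critical path: Excavate→Foundation→RoughElec = 1+5+4 = 10 ⇒ 10 weeks.

10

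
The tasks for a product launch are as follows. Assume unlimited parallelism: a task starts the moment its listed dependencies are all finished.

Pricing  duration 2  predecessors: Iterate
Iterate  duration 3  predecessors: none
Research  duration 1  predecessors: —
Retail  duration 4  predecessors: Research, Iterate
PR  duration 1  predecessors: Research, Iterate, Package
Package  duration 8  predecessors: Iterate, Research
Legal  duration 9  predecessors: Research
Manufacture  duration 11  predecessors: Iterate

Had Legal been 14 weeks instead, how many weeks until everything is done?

Baseline: Iterate→Manufacture = 3+11 = 14 → 14 weeks.
Legal is off the critical path — its longest chain is 10 weeks, giving 4 of slack.
New critical path: Research→Legal = 1+14 = 15 ⇒ 15 weeks.

15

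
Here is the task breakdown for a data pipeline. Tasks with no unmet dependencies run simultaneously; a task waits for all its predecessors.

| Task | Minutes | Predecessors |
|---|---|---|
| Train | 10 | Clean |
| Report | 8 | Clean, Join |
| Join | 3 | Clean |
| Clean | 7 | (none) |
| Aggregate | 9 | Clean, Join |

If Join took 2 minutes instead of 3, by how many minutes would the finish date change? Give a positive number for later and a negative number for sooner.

Critical path before the change: Clean→Join→Aggregate = 7+3+9 = 19 giving 19 minutes.
Since Join is critical, the -1 change carries straight to that chain (now 18 minutes).
The critical path is still Clean→Join→Aggregate; finish is now 18 minutes.
Change in finish: 18 − 19 = -1 minutes.

-1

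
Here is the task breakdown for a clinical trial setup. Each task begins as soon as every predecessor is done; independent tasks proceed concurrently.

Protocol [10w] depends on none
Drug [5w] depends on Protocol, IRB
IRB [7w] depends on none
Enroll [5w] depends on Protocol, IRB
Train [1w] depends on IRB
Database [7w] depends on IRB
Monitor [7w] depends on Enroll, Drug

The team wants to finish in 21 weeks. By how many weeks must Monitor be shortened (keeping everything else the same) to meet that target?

1

Current finish: 22 weeks; target: 21.
Monitor is on every critical path, so each week cut from Monitor cuts the finish by one (this holds down to a finish of 16).
Need 22 − 21 = 1 week off Monitor → Monitor becomes 6 weeks, finish becomes 21.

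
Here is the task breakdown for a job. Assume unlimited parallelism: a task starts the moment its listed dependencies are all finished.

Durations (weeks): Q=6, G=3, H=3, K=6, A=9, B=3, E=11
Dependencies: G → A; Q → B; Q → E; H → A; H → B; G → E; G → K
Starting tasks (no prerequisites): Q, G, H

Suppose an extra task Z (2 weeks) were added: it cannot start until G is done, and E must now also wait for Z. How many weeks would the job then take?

Originally the job takes 17 weeks.
With Z inserted, E now waits for max(G, Q, Z).
New critical path: Q→E = 6+11 = 17 ⇒ 17 weeks.

17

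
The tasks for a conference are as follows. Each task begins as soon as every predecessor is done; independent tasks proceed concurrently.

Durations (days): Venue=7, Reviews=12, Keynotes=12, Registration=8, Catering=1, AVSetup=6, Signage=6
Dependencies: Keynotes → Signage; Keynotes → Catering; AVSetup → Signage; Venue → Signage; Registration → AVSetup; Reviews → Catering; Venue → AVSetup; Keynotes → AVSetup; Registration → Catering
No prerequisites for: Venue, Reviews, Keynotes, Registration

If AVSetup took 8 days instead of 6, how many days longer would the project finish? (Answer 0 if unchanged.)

As given, the longest chain is Keynotes→AVSetup→Signage = 12+6+6 = 24, so the finish is 24 days.
Since AVSetup is critical, the +2 change carries straight to that chain (now 26 days).
The critical path is still Keynotes→AVSetup→Signage; finish is now 26 days.
Change in finish: 26 − 24 = +2 days.

2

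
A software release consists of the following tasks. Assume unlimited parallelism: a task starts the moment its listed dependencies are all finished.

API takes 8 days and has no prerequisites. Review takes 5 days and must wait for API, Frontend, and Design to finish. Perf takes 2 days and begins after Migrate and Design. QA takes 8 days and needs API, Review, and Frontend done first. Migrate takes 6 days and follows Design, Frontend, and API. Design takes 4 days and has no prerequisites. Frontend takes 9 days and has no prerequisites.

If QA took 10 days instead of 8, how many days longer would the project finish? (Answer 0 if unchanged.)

As given, the longest chain is Frontend→Review→QA = 9+5+8 = 22, so the finish is 22 days.
QA is on the critical path; changing it to 10 makes that path 24 days.
No other chain overtakes it, so the finish is 24 days.
Change in finish: 24 − 22 = +2 days.

2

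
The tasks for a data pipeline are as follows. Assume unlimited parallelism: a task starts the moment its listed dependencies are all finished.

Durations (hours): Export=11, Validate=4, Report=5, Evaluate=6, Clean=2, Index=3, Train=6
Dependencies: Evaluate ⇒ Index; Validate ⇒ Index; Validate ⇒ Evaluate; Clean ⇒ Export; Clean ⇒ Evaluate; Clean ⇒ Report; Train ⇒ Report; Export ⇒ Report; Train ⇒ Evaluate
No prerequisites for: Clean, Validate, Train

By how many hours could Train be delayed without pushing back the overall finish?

The longest chain is Clean→Export→Report = 2+11+5 = 18; overall finish 18 hours.
The longest chain containing Train totals 15 hours.
Slack of Train = 3 − 0 = 3 hours.

3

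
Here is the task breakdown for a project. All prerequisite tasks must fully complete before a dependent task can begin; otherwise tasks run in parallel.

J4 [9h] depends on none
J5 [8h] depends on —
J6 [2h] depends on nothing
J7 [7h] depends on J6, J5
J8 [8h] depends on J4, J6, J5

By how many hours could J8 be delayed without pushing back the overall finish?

0

J4→J8 = 9+8 = 17 sets the makespan at 17 hours.
Longest path through J8: 17 hours (earliest finish 17, latest finish 17).
Slack of J8 = 9 − 9 = 0 hours.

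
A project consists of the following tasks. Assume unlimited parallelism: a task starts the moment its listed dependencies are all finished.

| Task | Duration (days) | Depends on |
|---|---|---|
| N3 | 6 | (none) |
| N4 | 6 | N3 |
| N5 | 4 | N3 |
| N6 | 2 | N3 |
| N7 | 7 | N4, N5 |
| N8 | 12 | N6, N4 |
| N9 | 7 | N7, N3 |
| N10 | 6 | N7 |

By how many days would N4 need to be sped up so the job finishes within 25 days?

1

Current finish: 26 days; target: 25.
N4 is on every critical path, so each day cut from N4 cuts the finish by one (this holds down to a finish of 24).
Need 26 − 25 = 1 day off N4 → N4 becomes 5 days, finish becomes 25.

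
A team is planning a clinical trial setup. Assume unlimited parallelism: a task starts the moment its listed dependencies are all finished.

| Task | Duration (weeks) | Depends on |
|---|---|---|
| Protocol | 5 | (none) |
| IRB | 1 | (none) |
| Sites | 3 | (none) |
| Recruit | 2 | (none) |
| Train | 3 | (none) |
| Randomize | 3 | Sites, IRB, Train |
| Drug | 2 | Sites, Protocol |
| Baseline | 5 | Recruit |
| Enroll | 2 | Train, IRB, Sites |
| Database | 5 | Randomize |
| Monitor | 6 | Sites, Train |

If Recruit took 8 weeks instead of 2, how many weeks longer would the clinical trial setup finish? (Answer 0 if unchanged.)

2

The binding path is Sites→Randomize→Database = 3+3+5 = 11; finish at 11 weeks.
The longest path through Recruit is only 7 weeks, so Recruit has float 4.
New critical path: Recruit→Baseline = 8+5 = 13 ⇒ 13 weeks.
Change in finish: 13 − 11 = +2 weeks.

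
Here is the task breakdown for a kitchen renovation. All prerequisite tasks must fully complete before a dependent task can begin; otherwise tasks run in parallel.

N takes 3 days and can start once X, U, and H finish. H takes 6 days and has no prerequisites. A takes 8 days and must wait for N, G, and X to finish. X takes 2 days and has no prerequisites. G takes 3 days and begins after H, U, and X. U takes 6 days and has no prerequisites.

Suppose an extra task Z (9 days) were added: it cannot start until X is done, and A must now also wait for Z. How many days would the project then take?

19

Originally the project takes 17 days.
With Z inserted, A now waits for max(N, G, X, Z).
New critical path: X→Z→A = 2+9+8 = 19 ⇒ 19 days.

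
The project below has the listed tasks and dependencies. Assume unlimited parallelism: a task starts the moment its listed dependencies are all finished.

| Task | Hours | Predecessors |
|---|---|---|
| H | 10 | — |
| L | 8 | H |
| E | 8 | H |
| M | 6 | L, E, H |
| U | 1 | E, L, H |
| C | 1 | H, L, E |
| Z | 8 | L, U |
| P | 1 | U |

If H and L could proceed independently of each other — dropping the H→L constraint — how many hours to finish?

27

Original critical path: H→L→U→Z = 10+8+1+8 = 27 ⇒ 27 hours.
Without H→L, L's earliest start moves from 10 to 0.
The longest chain is now H→E→U→Z = 10+8+1+8 = 27, so the job takes 27 hours.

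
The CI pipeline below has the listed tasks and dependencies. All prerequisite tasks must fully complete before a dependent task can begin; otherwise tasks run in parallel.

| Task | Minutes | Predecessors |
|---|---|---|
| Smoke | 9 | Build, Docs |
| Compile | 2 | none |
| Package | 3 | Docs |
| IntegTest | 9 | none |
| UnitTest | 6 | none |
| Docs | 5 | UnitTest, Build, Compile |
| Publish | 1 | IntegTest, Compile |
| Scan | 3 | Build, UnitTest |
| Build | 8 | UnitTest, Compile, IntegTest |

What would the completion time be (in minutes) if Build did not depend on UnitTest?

Original critical path: IntegTest→Build→Docs→Smoke = 9+8+5+9 = 31 ⇒ 31 minutes.
Dropping UnitTest→Build doesn't change Build's earliest start (9); another predecessor still binds.
New critical path: IntegTest→Build→Docs→Smoke = 9+8+5+9 = 31 ⇒ 31 minutes.

31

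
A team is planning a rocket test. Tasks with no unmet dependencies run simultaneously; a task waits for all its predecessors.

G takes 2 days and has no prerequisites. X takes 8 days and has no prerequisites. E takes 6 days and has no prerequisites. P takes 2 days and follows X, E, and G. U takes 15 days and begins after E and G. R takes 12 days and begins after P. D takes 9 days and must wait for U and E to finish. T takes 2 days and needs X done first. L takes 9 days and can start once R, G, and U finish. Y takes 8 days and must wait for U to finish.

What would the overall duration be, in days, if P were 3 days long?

32

Baseline: X→P→R→L = 8+2+12+9 = 31 → 31 days.
P is on the critical path; changing it to 3 makes that path 32 days.
The critical path is still X→P→R→L; finish is now 32 days.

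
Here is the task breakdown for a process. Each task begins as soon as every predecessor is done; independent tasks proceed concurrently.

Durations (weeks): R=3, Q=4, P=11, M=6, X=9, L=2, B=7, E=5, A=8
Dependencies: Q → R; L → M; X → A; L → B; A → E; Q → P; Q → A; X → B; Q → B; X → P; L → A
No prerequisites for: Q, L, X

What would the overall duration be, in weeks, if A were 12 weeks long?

Actual critical path: X→A→E = 9+8+5 = 22 ⇒ 22 weeks.
A is on the critical path; changing it to 12 makes that path 26 weeks.
That remains the longest chain; total 26 weeks.

26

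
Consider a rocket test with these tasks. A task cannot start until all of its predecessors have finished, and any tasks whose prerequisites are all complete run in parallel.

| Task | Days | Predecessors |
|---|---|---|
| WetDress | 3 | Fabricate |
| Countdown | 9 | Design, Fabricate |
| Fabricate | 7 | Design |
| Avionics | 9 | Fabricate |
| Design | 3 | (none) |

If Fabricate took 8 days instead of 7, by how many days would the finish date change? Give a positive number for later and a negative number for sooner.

1

Critical path before the change: Design→Fabricate→Avionics = 3+7+9 = 19 giving 19 days.
Fabricate is on the critical path; changing it to 8 makes that path 20 days.
The critical path is still Design→Fabricate→Avionics; finish is now 20 days.
Change in finish: 20 − 19 = +1 days.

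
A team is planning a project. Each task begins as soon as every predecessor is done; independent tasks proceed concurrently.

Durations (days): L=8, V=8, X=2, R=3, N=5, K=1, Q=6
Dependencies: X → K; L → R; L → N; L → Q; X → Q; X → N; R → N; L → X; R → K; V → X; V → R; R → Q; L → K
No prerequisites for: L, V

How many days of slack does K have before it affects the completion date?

The longest chain is L→R→Q = 8+3+6 = 17; overall finish 17 days.
K finishes as early as 12 and must finish by 17.
Float = 17 − 12 = 5.

5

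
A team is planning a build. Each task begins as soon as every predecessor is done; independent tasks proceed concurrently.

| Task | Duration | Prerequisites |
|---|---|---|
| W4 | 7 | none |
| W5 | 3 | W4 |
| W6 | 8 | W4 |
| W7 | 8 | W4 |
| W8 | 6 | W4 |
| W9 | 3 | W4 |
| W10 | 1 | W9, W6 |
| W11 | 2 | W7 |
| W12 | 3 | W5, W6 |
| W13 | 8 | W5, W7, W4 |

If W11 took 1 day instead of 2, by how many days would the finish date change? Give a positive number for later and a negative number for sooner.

0

Critical path before the change: W4→W7→W13 = 7+8+8 = 23 giving 23 days.
W11 is off the critical path — its longest chain is 17 days, giving 6 of slack.
That remains the longest chain; total 23 days.
Change in finish: 23 − 23 = +0 days.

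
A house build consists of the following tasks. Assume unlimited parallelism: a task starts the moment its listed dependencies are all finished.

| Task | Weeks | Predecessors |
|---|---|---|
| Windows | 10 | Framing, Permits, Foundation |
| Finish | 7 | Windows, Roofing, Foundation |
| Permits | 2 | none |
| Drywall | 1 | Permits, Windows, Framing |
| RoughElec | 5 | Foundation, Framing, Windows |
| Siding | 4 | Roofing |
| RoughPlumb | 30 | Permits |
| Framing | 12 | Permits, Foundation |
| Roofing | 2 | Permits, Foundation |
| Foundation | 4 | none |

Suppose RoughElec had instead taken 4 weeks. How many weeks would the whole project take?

The binding path is Foundation→Framing→Windows→Finish = 4+12+10+7 = 33; finish at 33 weeks.
RoughElec has 2 weeks of float (longest path through it is 31).
That remains the longest chain; total 33 weeks.

33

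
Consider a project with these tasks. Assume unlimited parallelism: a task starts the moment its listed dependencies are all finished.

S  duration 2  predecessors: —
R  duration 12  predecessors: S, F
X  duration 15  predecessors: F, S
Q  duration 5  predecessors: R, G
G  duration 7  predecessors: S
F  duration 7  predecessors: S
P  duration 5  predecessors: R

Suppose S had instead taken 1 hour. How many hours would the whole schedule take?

The binding path is S→F→R→Q = 2+7+12+5 = 26; finish at 26 hours.
Since S is critical, the -1 change carries straight to that chain (now 25 hours).
That remains the longest chain; total 25 hours.

25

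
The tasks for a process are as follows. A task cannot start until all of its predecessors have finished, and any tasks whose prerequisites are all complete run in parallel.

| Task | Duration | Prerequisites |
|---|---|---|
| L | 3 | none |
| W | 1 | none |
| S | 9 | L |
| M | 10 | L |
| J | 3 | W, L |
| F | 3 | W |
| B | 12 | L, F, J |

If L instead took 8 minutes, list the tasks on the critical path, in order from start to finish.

Actual critical path: L→J→B = 3+3+12 = 18 ⇒ 18 minutes.
L lies on that path, so at 8 minutes the path becomes 23 minutes.
No other chain overtakes it, so the finish is 23 minutes.

L, J, B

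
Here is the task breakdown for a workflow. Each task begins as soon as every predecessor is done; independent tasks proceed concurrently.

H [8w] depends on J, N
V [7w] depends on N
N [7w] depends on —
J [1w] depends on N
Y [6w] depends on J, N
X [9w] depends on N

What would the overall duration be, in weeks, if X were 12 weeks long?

Actual critical path: N→X = 7+9 = 16 ⇒ 16 weeks.
X is on the critical path; changing it to 12 makes that path 19 weeks.
No other chain overtakes it, so the finish is 19 weeks.

19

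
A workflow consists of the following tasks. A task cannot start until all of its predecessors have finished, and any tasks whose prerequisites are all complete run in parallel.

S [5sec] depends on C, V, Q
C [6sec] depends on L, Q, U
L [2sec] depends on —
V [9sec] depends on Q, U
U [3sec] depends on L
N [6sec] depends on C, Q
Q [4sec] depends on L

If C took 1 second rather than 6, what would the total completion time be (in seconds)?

20

The binding path is L→Q→V→S = 2+4+9+5 = 20; finish at 20 seconds.
The longest path through C is only 18 seconds, so C has float 2.
No other chain overtakes it, so the finish is 20 seconds.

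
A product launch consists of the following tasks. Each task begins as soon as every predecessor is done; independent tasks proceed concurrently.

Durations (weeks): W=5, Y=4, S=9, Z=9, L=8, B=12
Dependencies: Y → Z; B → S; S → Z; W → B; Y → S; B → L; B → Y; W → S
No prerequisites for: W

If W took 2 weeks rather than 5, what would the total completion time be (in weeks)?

Critical path before the change: W→B→Y→S→Z = 5+12+4+9+9 = 39 giving 39 weeks.
Since W is critical, the -3 change carries straight to that chain (now 36 weeks).
That remains the longest chain; total 36 weeks.

36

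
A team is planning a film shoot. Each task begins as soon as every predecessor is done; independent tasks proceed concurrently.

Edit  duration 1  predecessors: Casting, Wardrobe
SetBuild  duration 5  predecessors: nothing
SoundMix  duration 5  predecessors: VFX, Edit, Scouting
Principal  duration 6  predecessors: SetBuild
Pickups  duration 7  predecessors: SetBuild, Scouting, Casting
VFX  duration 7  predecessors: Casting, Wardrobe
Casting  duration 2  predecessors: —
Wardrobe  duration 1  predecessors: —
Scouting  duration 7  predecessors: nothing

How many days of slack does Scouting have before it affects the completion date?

Casting→VFX→SoundMix = 2+7+5 = 14 sets the makespan at 14 days.
The longest chain containing Scouting totals 14 days.
So Scouting can slip 7 − 7 = 0 days.

0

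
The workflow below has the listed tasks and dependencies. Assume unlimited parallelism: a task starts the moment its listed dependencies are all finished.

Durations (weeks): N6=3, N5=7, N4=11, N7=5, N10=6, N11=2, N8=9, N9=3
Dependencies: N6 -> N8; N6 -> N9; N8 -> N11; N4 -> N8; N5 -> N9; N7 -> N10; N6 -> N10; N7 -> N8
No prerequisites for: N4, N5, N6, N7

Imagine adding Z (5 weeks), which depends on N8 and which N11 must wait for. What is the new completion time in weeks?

27

Originally the workflow takes 22 weeks.
With Z inserted, N11 now waits for max(N8, Z).
New critical path: N4→N8→Z→N11 = 11+9+5+2 = 27 ⇒ 27 weeks.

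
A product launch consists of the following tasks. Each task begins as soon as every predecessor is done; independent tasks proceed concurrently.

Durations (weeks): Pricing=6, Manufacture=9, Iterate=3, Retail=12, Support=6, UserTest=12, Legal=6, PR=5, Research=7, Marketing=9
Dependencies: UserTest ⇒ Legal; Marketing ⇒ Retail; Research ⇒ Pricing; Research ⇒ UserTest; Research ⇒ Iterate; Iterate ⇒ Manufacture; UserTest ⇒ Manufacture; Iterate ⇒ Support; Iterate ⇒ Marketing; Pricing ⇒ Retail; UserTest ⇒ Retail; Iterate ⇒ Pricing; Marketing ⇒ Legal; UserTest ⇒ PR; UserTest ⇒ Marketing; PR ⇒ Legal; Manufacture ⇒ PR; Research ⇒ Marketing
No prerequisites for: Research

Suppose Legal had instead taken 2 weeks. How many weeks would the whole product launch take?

Critical path before the change: Research→UserTest→Marketing→Retail = 7+12+9+12 = 40 giving 40 weeks.
The longest path through Legal is only 39 weeks, so Legal has float 1.
The critical path is still Research→UserTest→Marketing→Retail; finish is now 40 weeks.

40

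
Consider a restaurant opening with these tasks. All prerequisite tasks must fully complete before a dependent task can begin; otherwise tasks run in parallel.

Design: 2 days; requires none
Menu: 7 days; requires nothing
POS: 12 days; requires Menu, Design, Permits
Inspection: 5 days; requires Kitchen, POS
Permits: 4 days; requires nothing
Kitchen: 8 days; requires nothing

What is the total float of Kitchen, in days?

11

Menu→POS→Inspection = 7+12+5 = 24 sets the makespan at 24 days.
Longest path through Kitchen: 13 days (earliest finish 8, latest finish 19).
Float = 24 − 13 = 11.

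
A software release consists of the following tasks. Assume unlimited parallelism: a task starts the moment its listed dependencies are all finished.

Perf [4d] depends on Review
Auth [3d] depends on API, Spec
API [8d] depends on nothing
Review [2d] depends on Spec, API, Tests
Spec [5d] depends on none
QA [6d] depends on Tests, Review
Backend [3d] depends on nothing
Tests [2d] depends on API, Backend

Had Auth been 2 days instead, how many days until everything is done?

As given, the longest chain is API→Tests→Review→QA = 8+2+2+6 = 18, so the finish is 18 days.
Auth is off the critical path — its longest chain is 11 days, giving 7 of slack.
No other chain overtakes it, so the finish is 18 days.

18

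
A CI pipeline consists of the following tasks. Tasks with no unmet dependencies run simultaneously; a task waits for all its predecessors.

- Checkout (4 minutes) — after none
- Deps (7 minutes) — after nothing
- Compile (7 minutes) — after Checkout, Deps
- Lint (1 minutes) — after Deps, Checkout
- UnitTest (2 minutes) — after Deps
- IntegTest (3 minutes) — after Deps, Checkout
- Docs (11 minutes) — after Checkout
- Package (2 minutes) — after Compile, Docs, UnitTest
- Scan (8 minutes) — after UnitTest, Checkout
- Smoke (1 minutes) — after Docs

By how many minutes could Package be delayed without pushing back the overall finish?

Critical path: Checkout→Docs→Package = 4+11+2 = 17, so the finish is 17 minutes.
Package finishes as early as 17 and must finish by 17.
Float = 17 − 17 = 0.

0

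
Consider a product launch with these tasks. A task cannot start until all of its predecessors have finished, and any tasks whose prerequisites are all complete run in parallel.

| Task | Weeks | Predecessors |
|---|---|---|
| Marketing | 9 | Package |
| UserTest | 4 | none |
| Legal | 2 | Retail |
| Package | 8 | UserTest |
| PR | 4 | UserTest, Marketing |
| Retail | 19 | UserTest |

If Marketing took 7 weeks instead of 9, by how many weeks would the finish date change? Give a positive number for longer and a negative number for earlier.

0

Baseline: UserTest→Package→Marketing→PR = 4+8+9+4 = 25 → 25 weeks.
Marketing is on the critical path; changing it to 7 makes that path 23 weeks.
New critical path: UserTest→Retail→Legal = 4+19+2 = 25 ⇒ 25 weeks.
Change in finish: 25 − 25 = +0 weeks.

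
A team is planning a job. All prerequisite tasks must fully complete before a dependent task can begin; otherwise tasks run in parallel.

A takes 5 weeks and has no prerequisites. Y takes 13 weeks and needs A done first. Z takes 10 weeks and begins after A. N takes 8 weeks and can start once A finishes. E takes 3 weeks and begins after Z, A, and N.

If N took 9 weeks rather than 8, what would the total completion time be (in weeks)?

As given, the longest chain is A→Y = 5+13 = 18, so the finish is 18 weeks.
N has 2 weeks of float (longest path through it is 16).
That remains the longest chain; total 18 weeks.

18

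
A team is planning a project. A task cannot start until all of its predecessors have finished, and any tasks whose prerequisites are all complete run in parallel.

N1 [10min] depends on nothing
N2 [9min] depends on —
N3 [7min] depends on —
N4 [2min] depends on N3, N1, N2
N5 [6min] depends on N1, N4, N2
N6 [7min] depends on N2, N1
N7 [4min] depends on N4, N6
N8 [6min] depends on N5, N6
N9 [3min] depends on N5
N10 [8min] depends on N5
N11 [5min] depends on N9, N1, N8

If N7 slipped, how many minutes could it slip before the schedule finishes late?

N1→N4→N5→N8→N11 = 10+2+6+6+5 = 29 sets the makespan at 29 minutes.
Longest path through N7: 21 minutes (earliest finish 21, latest finish 29).
Slack of N7 = 25 − 17 = 8 minutes.

8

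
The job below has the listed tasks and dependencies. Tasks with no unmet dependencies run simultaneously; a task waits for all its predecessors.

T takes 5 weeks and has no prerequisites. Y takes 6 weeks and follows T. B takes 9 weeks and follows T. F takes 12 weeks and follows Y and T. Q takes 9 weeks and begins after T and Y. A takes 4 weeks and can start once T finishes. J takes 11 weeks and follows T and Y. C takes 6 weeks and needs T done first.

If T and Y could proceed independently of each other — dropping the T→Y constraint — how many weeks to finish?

18

Original critical path: T→Y→F = 5+6+12 = 23 ⇒ 23 weeks.
Without T→Y, Y's earliest start moves from 5 to 0.
After: Y→F = 6+12 = 18 → 18 weeks.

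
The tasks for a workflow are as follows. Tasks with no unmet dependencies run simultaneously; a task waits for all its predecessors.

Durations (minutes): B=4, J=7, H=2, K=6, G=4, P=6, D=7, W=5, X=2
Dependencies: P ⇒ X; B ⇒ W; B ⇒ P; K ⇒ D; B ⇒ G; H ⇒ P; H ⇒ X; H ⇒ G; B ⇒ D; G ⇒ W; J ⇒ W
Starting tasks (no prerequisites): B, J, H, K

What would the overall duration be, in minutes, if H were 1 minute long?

13

The binding path is B→G→W = 4+4+5 = 13; finish at 13 minutes.
H is off the critical path — its longest chain is 11 minutes, giving 2 of slack.
No other chain overtakes it, so the finish is 13 minutes.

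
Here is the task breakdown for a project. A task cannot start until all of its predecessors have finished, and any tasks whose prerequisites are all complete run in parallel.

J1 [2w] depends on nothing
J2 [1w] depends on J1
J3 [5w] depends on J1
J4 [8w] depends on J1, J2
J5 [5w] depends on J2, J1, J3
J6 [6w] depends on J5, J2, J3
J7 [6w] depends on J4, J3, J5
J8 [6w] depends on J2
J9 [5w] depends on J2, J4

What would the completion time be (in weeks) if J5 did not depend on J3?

17

Before: longest chain J1→J3→J5→J6 = 2+5+5+6 = 18, finish 18.
Without J3→J5, J5's earliest start moves from 7 to 3.
After: J1→J2→J4→J7 = 2+1+8+6 = 17 → 17 weeks.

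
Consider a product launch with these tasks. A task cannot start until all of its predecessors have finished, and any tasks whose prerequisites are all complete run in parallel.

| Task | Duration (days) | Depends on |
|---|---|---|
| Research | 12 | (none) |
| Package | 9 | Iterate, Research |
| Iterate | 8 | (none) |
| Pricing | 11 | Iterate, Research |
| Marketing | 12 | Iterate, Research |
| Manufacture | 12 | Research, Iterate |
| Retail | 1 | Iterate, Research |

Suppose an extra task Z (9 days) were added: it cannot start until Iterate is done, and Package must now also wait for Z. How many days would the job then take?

26

Originally the job takes 24 days.
With Z inserted, Package now waits for max(Iterate, Research, Z).
New critical path: Iterate→Z→Package = 8+9+9 = 26 ⇒ 26 days.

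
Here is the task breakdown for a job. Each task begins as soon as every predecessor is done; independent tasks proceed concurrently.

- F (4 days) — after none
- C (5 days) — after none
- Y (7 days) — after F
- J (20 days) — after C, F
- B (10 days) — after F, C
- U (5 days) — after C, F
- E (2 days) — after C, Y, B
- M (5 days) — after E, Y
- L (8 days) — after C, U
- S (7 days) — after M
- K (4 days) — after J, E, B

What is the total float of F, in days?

The longest chain is C→J→K = 5+20+4 = 29; overall finish 29 days.
Longest path through F: 28 days (earliest finish 4, latest finish 5).
Slack of F = 1 − 0 = 1 day.

1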